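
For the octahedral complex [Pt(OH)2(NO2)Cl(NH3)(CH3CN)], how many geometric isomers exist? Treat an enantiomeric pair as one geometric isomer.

9

In an octahedral complex each vertex has one trans partner and four cis neighbours.
Systematic enumeration (placing each ligand type in turn and discarding arrangements equivalent by rotation or reflection) gives 9 geometric isomers.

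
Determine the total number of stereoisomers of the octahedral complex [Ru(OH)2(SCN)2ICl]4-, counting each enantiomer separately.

The distinct arrangements are (6 in all): OH trans, SCN trans; OH cis, SCN cis (3 arrangements, 2 chiral); OH cis, SCN trans; OH trans, SCN cis.
Of these, 2 lack any improper symmetry element and so occur as enantiomeric pairs, giving 6 + 2 = 8 stereoisomers in total.

8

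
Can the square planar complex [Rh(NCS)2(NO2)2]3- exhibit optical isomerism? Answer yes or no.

no

In a square planar complex each vertex has one trans partner and two cis neighbours.
Working through the distinct placements yields 2 geometric isomers: NCS cis; NCS trans.
Each arrangement has an internal mirror plane or centre of symmetry, so none is chiral.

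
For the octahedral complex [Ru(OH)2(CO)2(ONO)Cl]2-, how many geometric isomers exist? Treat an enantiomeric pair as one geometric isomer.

An octahedron has six vertices in three trans pairs; every non-trans pair is cis.
Systematic placement gives 6 geometric isomers: OH cis, CO trans; OH trans, CO trans; OH cis, CO cis (3 arrangements, 2 chiral); OH trans, CO cis.

6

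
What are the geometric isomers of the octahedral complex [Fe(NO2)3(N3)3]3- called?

Working through the distinct placements yields 2 geometric isomers: NO2 mer; NO2 fac.

fac and mer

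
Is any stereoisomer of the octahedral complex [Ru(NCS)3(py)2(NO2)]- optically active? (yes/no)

no

An octahedron has six vertices in three trans pairs; every non-trans pair is cis.
There are 3 geometric isomers: NCS mer, py trans; NCS mer, py cis; NCS fac, py cis.
Each arrangement has an internal mirror plane or centre of symmetry, so none is chiral.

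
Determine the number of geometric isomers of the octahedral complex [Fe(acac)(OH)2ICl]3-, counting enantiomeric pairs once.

4

The six octahedral sites form three mutually perpendicular trans pairs.
Each acac is bidentate and must span two cis positions.
Working through the distinct placements yields 4 geometric isomers: OH cis (3 arrangements, 2 chiral); OH trans.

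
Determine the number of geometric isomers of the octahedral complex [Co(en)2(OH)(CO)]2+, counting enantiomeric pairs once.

Each en is bidentate and must span two cis positions.
There are 2 geometric isomers: OH and CO mutually trans; OH and CO mutually cis (chiral).

2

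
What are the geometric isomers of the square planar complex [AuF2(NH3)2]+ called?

A square has two trans pairs of vertices; adjacent vertices are cis.
Systematic placement gives 2 geometric isomers: F cis; F trans.

cis and trans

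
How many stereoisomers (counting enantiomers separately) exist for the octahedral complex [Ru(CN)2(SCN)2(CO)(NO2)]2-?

8

The six octahedral sites form three mutually perpendicular trans pairs.
The distinct arrangements are (6 in all): CN trans, SCN trans; CN trans, SCN cis; CN cis, SCN trans; CN cis, SCN cis (3 arrangements, 2 chiral).
Of these, 2 lack any improper symmetry element and so occur as enantiomeric pairs, giving 6 + 2 = 8 stereoisomers in total.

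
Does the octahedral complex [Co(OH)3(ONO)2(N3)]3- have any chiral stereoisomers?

An octahedron has six vertices in three trans pairs; every non-trans pair is cis.
Systematic placement gives 3 geometric isomers: OH mer, ONO trans; OH fac, ONO cis; OH mer, ONO cis.
Each arrangement has an internal mirror plane or centre of symmetry, so none is chiral.

no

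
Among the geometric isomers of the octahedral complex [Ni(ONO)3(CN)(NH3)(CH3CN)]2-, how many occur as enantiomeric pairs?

1

An octahedron has six vertices in three trans pairs; every non-trans pair is cis.
Working through the distinct placements yields 4 geometric isomers: ONO mer (3 arrangements); ONO fac (chiral).
One of these lacks any improper symmetry element and so occurs as an enantiomeric pair, giving 4 + 1 = 5 stereoisomers in total.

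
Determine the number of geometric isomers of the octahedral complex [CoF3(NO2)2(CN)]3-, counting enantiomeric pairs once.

3

The distinct arrangements are (3 in all): F mer, NO2 trans; F fac, NO2 cis; F mer, NO2 cis.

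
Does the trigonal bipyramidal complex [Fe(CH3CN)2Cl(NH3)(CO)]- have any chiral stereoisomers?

Systematic enumeration (placing each ligand type in turn and discarding arrangements equivalent by rotation or reflection) gives 7 geometric isomers.
Of these, 3 lack any improper symmetry element and so occur as enantiomeric pairs, giving 7 + 3 = 10 stereoisomers in total.

yes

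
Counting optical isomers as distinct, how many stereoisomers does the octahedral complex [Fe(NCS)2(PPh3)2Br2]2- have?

The distinct arrangements are (5 in all): NCS trans, PPh3 trans, Br trans; NCS cis, PPh3 cis, Br trans; NCS cis, PPh3 trans, Br cis; NCS cis, PPh3 cis, Br cis (chiral); NCS trans, PPh3 cis, Br cis.
One of these lacks any improper symmetry element and so occurs as an enantiomeric pair, giving 5 + 1 = 6 stereoisomers in total.

6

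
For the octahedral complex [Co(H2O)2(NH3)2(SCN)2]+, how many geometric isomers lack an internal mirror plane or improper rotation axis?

An octahedron has six vertices in three trans pairs; every non-trans pair is cis.
Systematic placement gives 5 geometric isomers: H2O trans, NH3 trans, SCN trans; H2O trans, NH3 cis, SCN cis; H2O cis, NH3 cis, SCN trans; H2O cis, NH3 cis, SCN cis (chiral); H2O cis, NH3 trans, SCN cis.
One of these lacks any improper symmetry element and so occurs as an enantiomeric pair, giving 5 + 1 = 6 stereoisomers in total.

1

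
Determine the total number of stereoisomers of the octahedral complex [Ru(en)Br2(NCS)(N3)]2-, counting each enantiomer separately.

6

An octahedron has six vertices in three trans pairs; every non-trans pair is cis.
Each en is bidentate and must span two cis positions.
The distinct arrangements are (4 in all): Br trans; Br cis (3 arrangements, 2 chiral).
Of these, 2 lack any improper symmetry element and so occur as enantiomeric pairs, giving 4 + 2 = 6 stereoisomers in total.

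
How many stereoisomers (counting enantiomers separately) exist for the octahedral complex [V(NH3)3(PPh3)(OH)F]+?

5

The distinct arrangements are (4 in all): NH3 mer (3 arrangements); NH3 fac (chiral).
One of these lacks any improper symmetry element and so occurs as an enantiomeric pair, giving 4 + 1 = 5 stereoisomers in total.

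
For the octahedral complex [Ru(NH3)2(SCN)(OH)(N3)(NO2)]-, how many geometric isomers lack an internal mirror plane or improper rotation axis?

6

Systematic enumeration (placing each ligand type in turn and discarding arrangements equivalent by rotation or reflection) gives 9 geometric isomers.
Of these, 6 lack any improper symmetry element and so occur as enantiomeric pairs, giving 9 + 6 = 15 stereoisomers in total.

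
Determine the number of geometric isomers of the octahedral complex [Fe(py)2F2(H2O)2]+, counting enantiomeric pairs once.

In an octahedral complex each vertex has one trans partner and four cis neighbours.
There are 5 geometric isomers: py trans, F trans, H2O trans; py cis, F trans, H2O cis; py trans, F cis, H2O cis; py cis, F cis, H2O cis (chiral); py cis, F cis, H2O trans.

5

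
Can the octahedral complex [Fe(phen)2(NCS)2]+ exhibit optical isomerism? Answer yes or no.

yes

In an octahedral complex each vertex has one trans partner and four cis neighbours.
Each phen is bidentate and must span two cis positions.
Working through the distinct placements yields 2 geometric isomers: NCS trans; NCS cis (chiral).
One of these lacks any improper symmetry element and so occurs as an enantiomeric pair, giving 2 + 1 = 3 stereoisomers in total.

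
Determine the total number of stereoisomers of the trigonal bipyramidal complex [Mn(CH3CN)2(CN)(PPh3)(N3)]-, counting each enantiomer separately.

10

Exhaustive case analysis gives 7 geometric isomers.
Of these, 3 lack any improper symmetry element and so occur as enantiomeric pairs, giving 7 + 3 = 10 stereoisomers in total.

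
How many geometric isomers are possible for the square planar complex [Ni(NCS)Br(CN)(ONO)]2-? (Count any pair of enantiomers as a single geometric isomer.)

In a square planar complex each vertex has one trans partner and two cis neighbours.
There are 3 geometric isomers: (Br/NCS trans, CN/ONO trans); (Br/ONO trans, CN/NCS trans); (Br/CN trans, NCS/ONO trans).

3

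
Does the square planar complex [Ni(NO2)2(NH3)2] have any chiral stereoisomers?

A square has two trans pairs of vertices; adjacent vertices are cis.
The distinct arrangements are (2 in all): NO2 cis; NO2 trans.
Each arrangement has an internal mirror plane or centre of symmetry, so none is chiral.

no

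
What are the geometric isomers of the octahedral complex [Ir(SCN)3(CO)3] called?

An octahedron has six vertices in three trans pairs; every non-trans pair is cis.
Working through the distinct placements yields 2 geometric isomers: SCN mer; SCN fac.

fac and mer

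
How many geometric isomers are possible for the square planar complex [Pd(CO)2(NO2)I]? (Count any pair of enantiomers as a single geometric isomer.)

2

There are 2 geometric isomers: CO cis; CO trans.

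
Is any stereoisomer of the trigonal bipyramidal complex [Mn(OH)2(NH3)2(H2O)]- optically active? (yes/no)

yes

A trigonal bipyramid has two axial and three equatorial sites, which are chemically inequivalent.
Placing the ligands in turn and identifying arrangements related by rotation or reflection leaves 5 distinct geometric isomers.
One of these lacks any improper symmetry element and so occurs as an enantiomeric pair, giving 5 + 1 = 6 stereoisomers in total.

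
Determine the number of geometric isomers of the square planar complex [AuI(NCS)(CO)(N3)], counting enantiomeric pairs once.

A square has two trans pairs of vertices; adjacent vertices are cis.
There are 3 geometric isomers: (CO/N3 trans, I/NCS trans); (CO/NCS trans, I/N3 trans); (CO/I trans, N3/NCS trans).

3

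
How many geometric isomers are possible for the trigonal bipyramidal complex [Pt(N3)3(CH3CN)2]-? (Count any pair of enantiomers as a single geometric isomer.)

There are 3 geometric isomers: CH3CN both axial; CH3CN one axial, one equatorial; CH3CN both equatorial.

3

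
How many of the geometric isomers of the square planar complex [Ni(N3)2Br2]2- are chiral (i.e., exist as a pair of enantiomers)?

In a square planar complex each vertex has one trans partner and two cis neighbours.
Working through the distinct placements yields 2 geometric isomers: N3 cis; N3 trans.
Each arrangement has an internal mirror plane or centre of symmetry, so none is chiral.

0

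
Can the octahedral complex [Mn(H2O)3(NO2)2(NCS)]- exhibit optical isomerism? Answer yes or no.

no

Working through the distinct placements yields 3 geometric isomers: H2O mer, NO2 trans; H2O mer, NO2 cis; H2O fac, NO2 cis.
Each arrangement has an internal mirror plane or centre of symmetry, so none is chiral.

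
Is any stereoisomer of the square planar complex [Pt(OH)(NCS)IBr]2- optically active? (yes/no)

no

Systematic placement gives 3 geometric isomers: (Br/NCS trans, I/OH trans); (Br/OH trans, I/NCS trans); (Br/I trans, NCS/OH trans).
Each arrangement has an internal mirror plane or centre of symmetry, so none is chiral.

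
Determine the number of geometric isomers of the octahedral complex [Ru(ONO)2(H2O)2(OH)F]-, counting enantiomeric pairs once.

The distinct arrangements are (6 in all): ONO trans, H2O cis; ONO cis, H2O cis (3 arrangements, 2 chiral); ONO trans, H2O trans; ONO cis, H2O trans.

6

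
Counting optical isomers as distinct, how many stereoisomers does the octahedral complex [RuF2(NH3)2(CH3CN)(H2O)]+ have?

The six octahedral sites form three mutually perpendicular trans pairs.
Systematic placement gives 6 geometric isomers: F cis, NH3 trans; F cis, NH3 cis (3 arrangements, 2 chiral); F trans, NH3 trans; F trans, NH3 cis.
Of these, 2 lack any improper symmetry element and so occur as enantiomeric pairs, giving 6 + 2 = 8 stereoisomers in total.

8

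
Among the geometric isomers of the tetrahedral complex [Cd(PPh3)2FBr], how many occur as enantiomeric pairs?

0

In a tetrahedral complex all four positions are equivalent and every pair of ligands is adjacent — there is no cis/trans distinction.
Only one geometric arrangement is possible.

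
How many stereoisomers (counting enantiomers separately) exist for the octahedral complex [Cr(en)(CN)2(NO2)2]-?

4

In an octahedral complex each vertex has one trans partner and four cis neighbours.
Each en is bidentate and must span two cis positions.
There are 3 geometric isomers: CN trans, NO2 cis; CN cis, NO2 cis (chiral); CN cis, NO2 trans.
One of these lacks any improper symmetry element and so occurs as an enantiomeric pair, giving 3 + 1 = 4 stereoisomers in total.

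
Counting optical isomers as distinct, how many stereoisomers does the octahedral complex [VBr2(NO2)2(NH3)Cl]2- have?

8

The six octahedral sites form three mutually perpendicular trans pairs.
Systematic placement gives 6 geometric isomers: Br trans, NO2 trans; Br trans, NO2 cis; Br cis, NO2 trans; Br cis, NO2 cis (3 arrangements, 2 chiral).
Of these, 2 lack any improper symmetry element and so occur as enantiomeric pairs, giving 6 + 2 = 8 stereoisomers in total.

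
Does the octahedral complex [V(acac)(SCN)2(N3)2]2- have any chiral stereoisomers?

The six octahedral sites form three mutually perpendicular trans pairs.
Each acac is bidentate and must span two cis positions.
Working through the distinct placements yields 3 geometric isomers: SCN cis, N3 trans; SCN cis, N3 cis (chiral); SCN trans, N3 cis.
One of these lacks any improper symmetry element and so occurs as an enantiomeric pair, giving 3 + 1 = 4 stereoisomers in total.

yes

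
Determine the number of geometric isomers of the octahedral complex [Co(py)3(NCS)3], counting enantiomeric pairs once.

There are 2 geometric isomers: py mer; py fac.

2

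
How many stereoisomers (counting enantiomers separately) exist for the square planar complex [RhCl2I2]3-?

2

The distinct arrangements are (2 in all): Cl cis; Cl trans.
Each arrangement has an internal mirror plane or centre of symmetry, so none is chiral.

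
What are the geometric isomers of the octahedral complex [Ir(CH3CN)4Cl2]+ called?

cis and trans

In an octahedral complex each vertex has one trans partner and four cis neighbours.
There are 2 geometric isomers: Cl trans; Cl cis.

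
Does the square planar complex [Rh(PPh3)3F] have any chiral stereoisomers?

Only one geometric arrangement is possible.

no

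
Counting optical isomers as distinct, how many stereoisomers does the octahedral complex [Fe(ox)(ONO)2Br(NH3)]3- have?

The six octahedral sites form three mutually perpendicular trans pairs.
Each ox is bidentate and must span two cis positions.
Working through the distinct placements yields 4 geometric isomers: ONO cis (3 arrangements, 2 chiral); ONO trans.
Of these, 2 lack any improper symmetry element and so occur as enantiomeric pairs, giving 4 + 2 = 6 stereoisomers in total.

6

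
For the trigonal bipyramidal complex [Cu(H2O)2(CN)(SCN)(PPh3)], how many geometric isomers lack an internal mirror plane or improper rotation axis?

A trigonal bipyramid has two axial and three equatorial sites, which are chemically inequivalent.
Placing the ligands in turn and identifying arrangements related by rotation or reflection leaves 7 distinct geometric isomers.
Of these, 3 lack any improper symmetry element and so occur as enantiomeric pairs, giving 7 + 3 = 10 stereoisomers in total.

3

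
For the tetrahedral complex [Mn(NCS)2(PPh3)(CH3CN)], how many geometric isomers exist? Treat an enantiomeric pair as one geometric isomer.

In a tetrahedral complex all four positions are equivalent and every pair of ligands is adjacent — there is no cis/trans distinction.
Only one geometric arrangement is possible.

1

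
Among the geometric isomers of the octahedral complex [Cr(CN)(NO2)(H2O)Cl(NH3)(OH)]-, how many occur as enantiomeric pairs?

15

In an octahedral complex each vertex has one trans partner and four cis neighbours.
Systematic enumeration (placing each ligand type in turn and discarding arrangements equivalent by rotation or reflection) gives 15 geometric isomers.
Of these, 15 lack any improper symmetry element and so occur as enantiomeric pairs, giving 15 + 15 = 30 stereoisomers in total.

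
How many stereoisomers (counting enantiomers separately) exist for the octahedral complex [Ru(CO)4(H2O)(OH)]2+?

2

In an octahedral complex each vertex has one trans partner and four cis neighbours.
Working through the distinct placements yields 2 geometric isomers: H2O and OH mutually trans; H2O and OH mutually cis.
Each arrangement has an internal mirror plane or centre of symmetry, so none is chiral.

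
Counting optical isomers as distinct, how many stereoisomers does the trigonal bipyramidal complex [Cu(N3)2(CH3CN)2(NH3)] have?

Systematic enumeration (placing each ligand type in turn and discarding arrangements equivalent by rotation or reflection) gives 5 geometric isomers.
One of these lacks any improper symmetry element and so occurs as an enantiomeric pair, giving 5 + 1 = 6 stereoisomers in total.

6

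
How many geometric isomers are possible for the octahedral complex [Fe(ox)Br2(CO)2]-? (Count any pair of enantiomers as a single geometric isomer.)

3

Each ox is bidentate and must span two cis positions.
Working through the distinct placements yields 3 geometric isomers: Br trans, CO cis; Br cis, CO cis (chiral); Br cis, CO trans.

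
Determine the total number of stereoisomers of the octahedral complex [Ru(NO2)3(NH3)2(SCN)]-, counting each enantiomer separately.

3

In an octahedral complex each vertex has one trans partner and four cis neighbours.
Working through the distinct placements yields 3 geometric isomers: NO2 mer, NH3 trans; NO2 fac, NH3 cis; NO2 mer, NH3 cis.
Each arrangement has an internal mirror plane or centre of symmetry, so none is chiral.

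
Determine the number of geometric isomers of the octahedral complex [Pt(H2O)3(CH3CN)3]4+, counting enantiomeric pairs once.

In an octahedral complex each vertex has one trans partner and four cis neighbours.
The distinct arrangements are (2 in all): H2O mer; H2O fac.

2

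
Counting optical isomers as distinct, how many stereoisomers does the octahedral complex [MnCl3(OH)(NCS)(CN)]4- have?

5

An octahedron has six vertices in three trans pairs; every non-trans pair is cis.
There are 4 geometric isomers: Cl mer (3 arrangements); Cl fac (chiral).
One of these lacks any improper symmetry element and so occurs as an enantiomeric pair, giving 4 + 1 = 5 stereoisomers in total.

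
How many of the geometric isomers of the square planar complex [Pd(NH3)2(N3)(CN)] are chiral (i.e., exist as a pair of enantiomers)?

0

A square has two trans pairs of vertices; adjacent vertices are cis.
The distinct arrangements are (2 in all): NH3 cis; NH3 trans.
Each arrangement has an internal mirror plane or centre of symmetry, so none is chiral.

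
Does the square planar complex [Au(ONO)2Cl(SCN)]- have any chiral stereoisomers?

In a square planar complex each vertex has one trans partner and two cis neighbours.
There are 2 geometric isomers: ONO cis; ONO trans.
Each arrangement has an internal mirror plane or centre of symmetry, so none is chiral.

no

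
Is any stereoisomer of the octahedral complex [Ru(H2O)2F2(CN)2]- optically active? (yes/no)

yes

In an octahedral complex each vertex has one trans partner and four cis neighbours.
Systematic placement gives 5 geometric isomers: H2O trans, F trans, CN trans; H2O cis, F cis, CN trans; H2O trans, F cis, CN cis; H2O cis, F cis, CN cis (chiral); H2O cis, F trans, CN cis.
One of these lacks any improper symmetry element and so occurs as an enantiomeric pair, giving 5 + 1 = 6 stereoisomers in total.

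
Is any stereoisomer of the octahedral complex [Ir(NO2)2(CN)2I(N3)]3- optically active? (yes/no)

In an octahedral complex each vertex has one trans partner and four cis neighbours.
There are 6 geometric isomers: NO2 trans, CN trans; NO2 cis, CN trans; NO2 trans, CN cis; NO2 cis, CN cis (3 arrangements, 2 chiral).
Of these, 2 lack any improper symmetry element and so occur as enantiomeric pairs, giving 6 + 2 = 8 stereoisomers in total.

yes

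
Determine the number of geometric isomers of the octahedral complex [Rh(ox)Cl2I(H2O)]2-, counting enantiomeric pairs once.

4

In an octahedral complex each vertex has one trans partner and four cis neighbours.
Each ox is bidentate and must span two cis positions.
The distinct arrangements are (4 in all): Cl trans; Cl cis (3 arrangements, 2 chiral).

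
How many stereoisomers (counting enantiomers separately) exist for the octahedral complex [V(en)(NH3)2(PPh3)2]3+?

The six octahedral sites form three mutually perpendicular trans pairs.
Each en is bidentate and must span two cis positions.
There are 3 geometric isomers: NH3 trans, PPh3 cis; NH3 cis, PPh3 cis (chiral); NH3 cis, PPh3 trans.
One of these lacks any improper symmetry element and so occurs as an enantiomeric pair, giving 3 + 1 = 4 stereoisomers in total.

4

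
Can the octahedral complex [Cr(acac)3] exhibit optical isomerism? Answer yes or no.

Each acac is bidentate and must span two cis positions.
Only one geometric arrangement is possible; it has no improper symmetry element, so it exists as a pair of enantiomers (2 stereoisomers).

yes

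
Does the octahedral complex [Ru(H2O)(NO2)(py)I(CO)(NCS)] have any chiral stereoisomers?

An octahedron has six vertices in three trans pairs; every non-trans pair is cis.
Placing the ligands in turn and identifying arrangements related by rotation or reflection leaves 15 distinct geometric isomers.
Of these, 15 lack any improper symmetry element and so occur as enantiomeric pairs, giving 15 + 15 = 30 stereoisomers in total.

yes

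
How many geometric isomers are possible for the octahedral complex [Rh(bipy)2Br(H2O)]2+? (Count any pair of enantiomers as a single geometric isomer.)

2

An octahedron has six vertices in three trans pairs; every non-trans pair is cis.
Each bipy is bidentate and must span two cis positions.
Systematic placement gives 2 geometric isomers: Br and H2O mutually trans; Br and H2O mutually cis (chiral).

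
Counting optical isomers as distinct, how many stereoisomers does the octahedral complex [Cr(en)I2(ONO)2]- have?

The six octahedral sites form three mutually perpendicular trans pairs.
Each en is bidentate and must span two cis positions.
There are 3 geometric isomers: I trans, ONO cis; I cis, ONO cis (chiral); I cis, ONO trans.
One of these lacks any improper symmetry element and so occurs as an enantiomeric pair, giving 3 + 1 = 4 stereoisomers in total.

4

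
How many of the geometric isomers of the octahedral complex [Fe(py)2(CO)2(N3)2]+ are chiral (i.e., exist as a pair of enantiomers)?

The six octahedral sites form three mutually perpendicular trans pairs.
The distinct arrangements are (5 in all): py trans, CO trans, N3 trans; py cis, CO trans, N3 cis; py trans, CO cis, N3 cis; py cis, CO cis, N3 cis (chiral); py cis, CO cis, N3 trans.
One of these lacks any improper symmetry element and so occurs as an enantiomeric pair, giving 5 + 1 = 6 stereoisomers in total.

1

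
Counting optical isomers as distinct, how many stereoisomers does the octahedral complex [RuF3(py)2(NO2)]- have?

3

Working through the distinct placements yields 3 geometric isomers: F mer, py trans; F mer, py cis; F fac, py cis.
Each arrangement has an internal mirror plane or centre of symmetry, so none is chiral.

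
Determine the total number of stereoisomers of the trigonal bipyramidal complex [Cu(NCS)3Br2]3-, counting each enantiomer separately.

3

In a trigonal bipyramid the two axial positions differ from the three equatorial ones.
There are 3 geometric isomers: Br both axial; Br one axial, one equatorial; Br both equatorial.
Each arrangement has an internal mirror plane or centre of symmetry, so none is chiral.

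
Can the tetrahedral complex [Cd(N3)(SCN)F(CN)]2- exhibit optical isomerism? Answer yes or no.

All four vertices of a tetrahedron are equivalent and mutually adjacent, so cis/trans isomerism cannot arise.
Only one geometric arrangement is possible; it has no improper symmetry element, so it exists as a pair of enantiomers (2 stereoisomers).

yes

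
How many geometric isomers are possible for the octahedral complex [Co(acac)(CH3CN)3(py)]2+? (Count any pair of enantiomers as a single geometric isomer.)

An octahedron has six vertices in three trans pairs; every non-trans pair is cis.
Each acac is bidentate and must span two cis positions.
Systematic placement gives 2 geometric isomers: CH3CN mer; CH3CN fac.

2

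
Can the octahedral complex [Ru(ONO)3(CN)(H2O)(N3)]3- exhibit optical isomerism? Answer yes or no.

yes

In an octahedral complex each vertex has one trans partner and four cis neighbours.
Working through the distinct placements yields 4 geometric isomers: ONO mer (3 arrangements); ONO fac (chiral).
One of these lacks any improper symmetry element and so occurs as an enantiomeric pair, giving 4 + 1 = 5 stereoisomers in total.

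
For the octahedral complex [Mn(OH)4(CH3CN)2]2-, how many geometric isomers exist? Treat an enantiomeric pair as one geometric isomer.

The distinct arrangements are (2 in all): CH3CN trans; CH3CN cis.

2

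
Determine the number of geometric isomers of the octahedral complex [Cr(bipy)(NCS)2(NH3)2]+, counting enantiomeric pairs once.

An octahedron has six vertices in three trans pairs; every non-trans pair is cis.
Each bipy is bidentate and must span two cis positions.
There are 3 geometric isomers: NCS trans, NH3 cis; NCS cis, NH3 cis (chiral); NCS cis, NH3 trans.

3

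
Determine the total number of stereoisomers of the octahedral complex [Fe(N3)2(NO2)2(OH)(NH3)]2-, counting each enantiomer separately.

8

Systematic placement gives 6 geometric isomers: N3 trans, NO2 cis; N3 trans, NO2 trans; N3 cis, NO2 cis (3 arrangements, 2 chiral); N3 cis, NO2 trans.
Of these, 2 lack any improper symmetry element and so occur as enantiomeric pairs, giving 6 + 2 = 8 stereoisomers in total.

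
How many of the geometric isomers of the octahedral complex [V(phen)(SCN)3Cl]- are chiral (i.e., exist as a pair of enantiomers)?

In an octahedral complex each vertex has one trans partner and four cis neighbours.
Each phen is bidentate and must span two cis positions.
Systematic placement gives 2 geometric isomers: SCN fac; SCN mer.
Each arrangement has an internal mirror plane or centre of symmetry, so none is chiral.

0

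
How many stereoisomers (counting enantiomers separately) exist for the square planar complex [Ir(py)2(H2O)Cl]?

2

A square has two trans pairs of vertices; adjacent vertices are cis.
There are 2 geometric isomers: py cis; py trans.
Each arrangement has an internal mirror plane or centre of symmetry, so none is chiral.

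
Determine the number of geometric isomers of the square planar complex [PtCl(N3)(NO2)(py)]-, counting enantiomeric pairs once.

3

There are 3 geometric isomers: (Cl/NO2 trans, N3/py trans); (Cl/py trans, N3/NO2 trans); (Cl/N3 trans, NO2/py trans).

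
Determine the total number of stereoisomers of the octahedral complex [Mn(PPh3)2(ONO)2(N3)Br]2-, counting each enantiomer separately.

The six octahedral sites form three mutually perpendicular trans pairs.
The distinct arrangements are (6 in all): PPh3 trans, ONO trans; PPh3 cis, ONO cis (3 arrangements, 2 chiral); PPh3 trans, ONO cis; PPh3 cis, ONO trans.
Of these, 2 lack any improper symmetry element and so occur as enantiomeric pairs, giving 6 + 2 = 8 stereoisomers in total.

8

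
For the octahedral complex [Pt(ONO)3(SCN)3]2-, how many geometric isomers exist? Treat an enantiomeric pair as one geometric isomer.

The six octahedral sites form three mutually perpendicular trans pairs.
Working through the distinct placements yields 2 geometric isomers: ONO mer; ONO fac.

2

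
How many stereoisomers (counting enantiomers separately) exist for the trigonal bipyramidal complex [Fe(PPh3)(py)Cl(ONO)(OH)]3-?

A trigonal bipyramid has two axial and three equatorial sites, which are chemically inequivalent.
Exhaustive case analysis gives 10 geometric isomers.
Of these, 10 lack any improper symmetry element and so occur as enantiomeric pairs, giving 10 + 10 = 20 stereoisomers in total.

20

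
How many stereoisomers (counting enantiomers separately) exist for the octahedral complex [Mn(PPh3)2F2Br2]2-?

The distinct arrangements are (5 in all): PPh3 trans, F trans, Br trans; PPh3 cis, F cis, Br trans; PPh3 trans, F cis, Br cis; PPh3 cis, F cis, Br cis (chiral); PPh3 cis, F trans, Br cis.
One of these lacks any improper symmetry element and so occurs as an enantiomeric pair, giving 5 + 1 = 6 stereoisomers in total.

6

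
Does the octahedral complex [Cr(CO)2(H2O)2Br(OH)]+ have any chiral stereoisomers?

yes

The distinct arrangements are (6 in all): CO cis, H2O cis (3 arrangements, 2 chiral); CO cis, H2O trans; CO trans, H2O cis; CO trans, H2O trans.
Of these, 2 lack any improper symmetry element and so occur as enantiomeric pairs, giving 6 + 2 = 8 stereoisomers in total.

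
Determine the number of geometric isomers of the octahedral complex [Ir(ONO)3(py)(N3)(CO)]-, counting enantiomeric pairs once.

4

The distinct arrangements are (4 in all): ONO mer (3 arrangements); ONO fac (chiral).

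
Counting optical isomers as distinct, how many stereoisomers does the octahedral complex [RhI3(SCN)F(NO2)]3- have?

An octahedron has six vertices in three trans pairs; every non-trans pair is cis.
Systematic placement gives 4 geometric isomers: I mer (3 arrangements); I fac (chiral).
One of these lacks any improper symmetry element and so occurs as an enantiomeric pair, giving 4 + 1 = 5 stereoisomers in total.

5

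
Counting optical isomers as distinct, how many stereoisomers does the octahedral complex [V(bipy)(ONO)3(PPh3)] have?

2

In an octahedral complex each vertex has one trans partner and four cis neighbours.
Each bipy is bidentate and must span two cis positions.
The distinct arrangements are (2 in all): ONO mer; ONO fac.
Each arrangement has an internal mirror plane or centre of symmetry, so none is chiral.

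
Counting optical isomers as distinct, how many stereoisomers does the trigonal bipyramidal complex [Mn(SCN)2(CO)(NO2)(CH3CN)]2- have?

10

Exhaustive case analysis gives 7 geometric isomers.
Of these, 3 lack any improper symmetry element and so occur as enantiomeric pairs, giving 7 + 3 = 10 stereoisomers in total.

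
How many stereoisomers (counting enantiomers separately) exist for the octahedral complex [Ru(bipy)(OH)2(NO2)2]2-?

4

The six octahedral sites form three mutually perpendicular trans pairs.
Each bipy is bidentate and must span two cis positions.
Systematic placement gives 3 geometric isomers: OH cis, NO2 trans; OH cis, NO2 cis (chiral); OH trans, NO2 cis.
One of these lacks any improper symmetry element and so occurs as an enantiomeric pair, giving 3 + 1 = 4 stereoisomers in total.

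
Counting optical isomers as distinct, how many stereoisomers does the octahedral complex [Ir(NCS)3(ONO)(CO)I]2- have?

An octahedron has six vertices in three trans pairs; every non-trans pair is cis.
Systematic placement gives 4 geometric isomers: NCS mer (3 arrangements); NCS fac (chiral).
One of these lacks any improper symmetry element and so occurs as an enantiomeric pair, giving 4 + 1 = 5 stereoisomers in total.

5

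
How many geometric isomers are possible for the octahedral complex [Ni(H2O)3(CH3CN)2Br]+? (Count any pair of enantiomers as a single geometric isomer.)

3

The six octahedral sites form three mutually perpendicular trans pairs.
The distinct arrangements are (3 in all): H2O mer, CH3CN cis; H2O mer, CH3CN trans; H2O fac, CH3CN cis.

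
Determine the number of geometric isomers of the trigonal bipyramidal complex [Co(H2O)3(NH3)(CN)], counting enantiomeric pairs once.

4

A trigonal bipyramid has two axial and three equatorial sites, which are chemically inequivalent.
Systematic placement gives 4 geometric isomers: NH3 equatorial, CN axial; NH3 axial, CN axial; NH3 equatorial, CN equatorial; NH3 axial, CN equatorial.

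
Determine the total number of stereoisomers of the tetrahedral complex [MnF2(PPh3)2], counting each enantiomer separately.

Only one geometric arrangement is possible.

1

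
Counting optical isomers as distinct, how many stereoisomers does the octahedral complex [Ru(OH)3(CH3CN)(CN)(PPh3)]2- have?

An octahedron has six vertices in three trans pairs; every non-trans pair is cis.
Working through the distinct placements yields 4 geometric isomers: OH mer (3 arrangements); OH fac (chiral).
One of these lacks any improper symmetry element and so occurs as an enantiomeric pair, giving 4 + 1 = 5 stereoisomers in total.

5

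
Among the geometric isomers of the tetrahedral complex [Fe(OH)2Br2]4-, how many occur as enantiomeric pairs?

Only one geometric arrangement is possible.

0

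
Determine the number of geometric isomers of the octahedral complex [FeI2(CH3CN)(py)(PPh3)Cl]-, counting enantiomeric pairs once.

9

The six octahedral sites form three mutually perpendicular trans pairs.
Systematic enumeration (placing each ligand type in turn and discarding arrangements equivalent by rotation or reflection) gives 9 geometric isomers.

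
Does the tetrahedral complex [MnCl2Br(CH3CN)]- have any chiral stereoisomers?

no

Only one geometric arrangement is possible.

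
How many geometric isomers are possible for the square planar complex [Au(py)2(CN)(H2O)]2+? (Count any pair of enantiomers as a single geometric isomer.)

A square has two trans pairs of vertices; adjacent vertices are cis.
Systematic placement gives 2 geometric isomers: py cis; py trans.

2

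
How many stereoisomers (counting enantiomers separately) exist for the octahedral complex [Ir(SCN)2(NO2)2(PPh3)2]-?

6

The six octahedral sites form three mutually perpendicular trans pairs.
There are 5 geometric isomers: SCN trans, NO2 trans, PPh3 trans; SCN cis, NO2 trans, PPh3 cis; SCN trans, NO2 cis, PPh3 cis; SCN cis, NO2 cis, PPh3 cis (chiral); SCN cis, NO2 cis, PPh3 trans.
One of these lacks any improper symmetry element and so occurs as an enantiomeric pair, giving 5 + 1 = 6 stereoisomers in total.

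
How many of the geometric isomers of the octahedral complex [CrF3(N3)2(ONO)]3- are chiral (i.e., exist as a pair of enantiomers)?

An octahedron has six vertices in three trans pairs; every non-trans pair is cis.
Systematic placement gives 3 geometric isomers: F mer, N3 cis; F mer, N3 trans; F fac, N3 cis.
Each arrangement has an internal mirror plane or centre of symmetry, so none is chiral.

0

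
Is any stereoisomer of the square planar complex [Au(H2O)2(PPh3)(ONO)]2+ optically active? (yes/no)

In a square planar complex each vertex has one trans partner and two cis neighbours.
There are 2 geometric isomers: H2O cis; H2O trans.
Each arrangement has an internal mirror plane or centre of symmetry, so none is chiral.

no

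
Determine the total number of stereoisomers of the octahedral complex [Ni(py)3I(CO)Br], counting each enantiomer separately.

5

The six octahedral sites form three mutually perpendicular trans pairs.
The distinct arrangements are (4 in all): py mer (3 arrangements); py fac (chiral).
One of these lacks any improper symmetry element and so occurs as an enantiomeric pair, giving 4 + 1 = 5 stereoisomers in total.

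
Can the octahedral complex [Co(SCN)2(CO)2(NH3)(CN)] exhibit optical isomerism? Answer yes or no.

yes

An octahedron has six vertices in three trans pairs; every non-trans pair is cis.
Working through the distinct placements yields 6 geometric isomers: SCN trans, CO cis; SCN cis, CO cis (3 arrangements, 2 chiral); SCN trans, CO trans; SCN cis, CO trans.
Of these, 2 lack any improper symmetry element and so occur as enantiomeric pairs, giving 6 + 2 = 8 stereoisomers in total.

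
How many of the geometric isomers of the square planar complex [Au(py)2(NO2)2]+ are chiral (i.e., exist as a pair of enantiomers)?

0

A square has two trans pairs of vertices; adjacent vertices are cis.
Systematic placement gives 2 geometric isomers: py cis; py trans.
Each arrangement has an internal mirror plane or centre of symmetry, so none is chiral.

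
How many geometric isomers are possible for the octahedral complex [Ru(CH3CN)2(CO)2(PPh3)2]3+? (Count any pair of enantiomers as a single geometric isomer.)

In an octahedral complex each vertex has one trans partner and four cis neighbours.
Systematic placement gives 5 geometric isomers: CH3CN trans, CO trans, PPh3 trans; CH3CN trans, CO cis, PPh3 cis; CH3CN cis, CO cis, PPh3 trans; CH3CN cis, CO cis, PPh3 cis (chiral); CH3CN cis, CO trans, PPh3 cis.

5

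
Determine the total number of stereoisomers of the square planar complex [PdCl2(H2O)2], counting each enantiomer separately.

A square has two trans pairs of vertices; adjacent vertices are cis.
Systematic placement gives 2 geometric isomers: Cl cis; Cl trans.
Each arrangement has an internal mirror plane or centre of symmetry, so none is chiral.

2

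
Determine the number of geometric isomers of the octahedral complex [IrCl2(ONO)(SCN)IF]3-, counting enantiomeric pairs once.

9

In an octahedral complex each vertex has one trans partner and four cis neighbours.
Systematic enumeration (placing each ligand type in turn and discarding arrangements equivalent by rotation or reflection) gives 9 geometric isomers.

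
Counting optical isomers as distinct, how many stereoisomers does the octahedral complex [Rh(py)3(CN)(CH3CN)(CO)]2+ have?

5

An octahedron has six vertices in three trans pairs; every non-trans pair is cis.
Working through the distinct placements yields 4 geometric isomers: py mer (3 arrangements); py fac (chiral).
One of these lacks any improper symmetry element and so occurs as an enantiomeric pair, giving 4 + 1 = 5 stereoisomers in total.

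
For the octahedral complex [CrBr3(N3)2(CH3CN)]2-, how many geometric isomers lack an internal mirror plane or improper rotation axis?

0

In an octahedral complex each vertex has one trans partner and four cis neighbours.
Working through the distinct placements yields 3 geometric isomers: Br mer, N3 trans; Br mer, N3 cis; Br fac, N3 cis.
Each arrangement has an internal mirror plane or centre of symmetry, so none is chiral.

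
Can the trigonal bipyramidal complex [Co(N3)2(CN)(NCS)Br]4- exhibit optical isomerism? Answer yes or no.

A trigonal bipyramid has two axial and three equatorial sites, which are chemically inequivalent.
Placing the ligands in turn and identifying arrangements related by rotation or reflection leaves 7 distinct geometric isomers.
Of these, 3 lack any improper symmetry element and so occur as enantiomeric pairs, giving 7 + 3 = 10 stereoisomers in total.

yes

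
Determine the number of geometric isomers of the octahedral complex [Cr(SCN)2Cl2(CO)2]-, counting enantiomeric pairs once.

5

The six octahedral sites form three mutually perpendicular trans pairs.
Working through the distinct placements yields 5 geometric isomers: SCN trans, Cl trans, CO trans; SCN cis, Cl cis, CO trans; SCN trans, Cl cis, CO cis; SCN cis, Cl cis, CO cis (chiral); SCN cis, Cl trans, CO cis.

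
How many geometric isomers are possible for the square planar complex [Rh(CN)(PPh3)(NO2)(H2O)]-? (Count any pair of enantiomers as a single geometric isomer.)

3

In a square planar complex each vertex has one trans partner and two cis neighbours.
There are 3 geometric isomers: (CN/NO2 trans, H2O/PPh3 trans); (CN/PPh3 trans, H2O/NO2 trans); (CN/H2O trans, NO2/PPh3 trans).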